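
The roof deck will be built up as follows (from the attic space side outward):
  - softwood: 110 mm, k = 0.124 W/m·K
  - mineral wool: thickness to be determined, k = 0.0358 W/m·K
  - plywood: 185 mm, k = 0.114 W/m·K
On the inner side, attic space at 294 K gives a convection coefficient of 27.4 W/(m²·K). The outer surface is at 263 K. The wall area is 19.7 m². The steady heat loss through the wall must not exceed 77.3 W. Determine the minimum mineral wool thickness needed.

Thermal resistances in series:
R_inner film = 1/(h_i·A) = 1/(27.4×19.7) = 0.001853 K/W
R_softwood = L/(kA) = 0.11/(0.124×19.7) = 0.04503 K/W
R_plywood = L/(kA) = 0.185/(0.114×19.7) = 0.08238 K/W
Sum of the known resistances R_other = 0.1293 K/W
Required total resistance R_tot = ΔT/Q_allow = 31/77.3 = 0.401 K/W
R_mineral wool = R_tot − R_other = 0.2718 K/W
L = R·k·A = 0.2718×0.0358×19.7

L ≈ 192 mm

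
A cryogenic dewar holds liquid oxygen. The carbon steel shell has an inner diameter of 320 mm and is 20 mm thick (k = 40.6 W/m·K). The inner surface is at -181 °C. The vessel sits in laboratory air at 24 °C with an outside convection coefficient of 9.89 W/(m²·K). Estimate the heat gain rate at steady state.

For a spherical shell R = (1/r₁ − 1/r₂)/(4πk); film R = 1/(h·4πr²). In series:
R_carbon steel shell = (1/0.16 − 1/0.18)/(4π×40.6) = 0.001361 K/W
R_outer film = 1/(h·4πr_o²) = 1/(9.89×4π×0.18²) = 0.2483 K/W
R_total = 0.2497 K/W
Q = ΔT/R_total = 205/0.2497

Q ≈ 821 W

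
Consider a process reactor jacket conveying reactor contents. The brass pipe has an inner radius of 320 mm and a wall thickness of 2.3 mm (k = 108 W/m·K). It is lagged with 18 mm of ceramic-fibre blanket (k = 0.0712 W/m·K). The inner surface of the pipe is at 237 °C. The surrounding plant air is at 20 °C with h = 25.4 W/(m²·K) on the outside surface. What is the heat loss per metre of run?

q′ ≈ 1550 W/m

Per-layer cylindrical resistances, series-summed:
R_brass pipe wall = ln(322.3/320)/(2π×108×1) = 1.055×10^-5 K/W
R_ceramic-fibre blanket = ln(340.3/322.3)/(2π×0.0712×1) = 0.1215 K/W
R_outer film = 1/(h_o·2πr_oL) = 1/(25.4×2π×0.3403×1) = 0.01841 K/W
R_total = 0.1399 K/W
Q = ΔT/R_total = 217/0.1399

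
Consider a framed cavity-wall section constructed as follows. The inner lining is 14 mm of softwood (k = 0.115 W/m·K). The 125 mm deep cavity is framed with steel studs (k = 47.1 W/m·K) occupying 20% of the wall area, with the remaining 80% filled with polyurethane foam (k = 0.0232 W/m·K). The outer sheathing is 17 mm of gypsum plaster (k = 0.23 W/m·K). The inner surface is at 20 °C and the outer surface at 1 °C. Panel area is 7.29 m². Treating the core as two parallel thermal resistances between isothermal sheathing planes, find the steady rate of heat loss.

Q ≈ 663 W

Sheathing layers in series; stud and cavity paths in parallel between them.
R_inner = 0.014/(0.115×7.29) = 0.0167 K/W
R_stud  = 0.125/(47.1×0.2×7.29) = 0.00182 K/W
R_cav   = 0.125/(0.0232×0.8×7.29) = 0.9239 K/W
1/R_core = 1/R_stud + 1/R_cav → R_core = 0.001817 K/W
R_outer = 0.017/(0.23×7.29) = 0.01014 K/W
R_total = 0.02866 K/W
Q = ΔT/R_total = 19/0.02866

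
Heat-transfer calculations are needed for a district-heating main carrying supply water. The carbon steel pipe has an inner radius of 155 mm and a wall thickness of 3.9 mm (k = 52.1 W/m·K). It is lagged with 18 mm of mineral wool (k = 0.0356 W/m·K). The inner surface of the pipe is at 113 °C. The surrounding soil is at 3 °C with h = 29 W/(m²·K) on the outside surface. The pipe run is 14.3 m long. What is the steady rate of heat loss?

Treating each annulus and film as a series resistance:
R_carbon steel pipe wall = ln(158.9/155)/(2π×52.1×14.3) = 5.309×10^-6 K/W
R_mineral wool = ln(176.9/158.9)/(2π×0.0356×14.3) = 0.03355 K/W
R_outer film = 1/(h_o·2πr_oL) = 1/(29×2π×0.1769×14.3) = 0.002169 K/W
R_total = 0.03572 K/W
Q = ΔT/R_total = 110/0.03572

Q ≈ 3080 W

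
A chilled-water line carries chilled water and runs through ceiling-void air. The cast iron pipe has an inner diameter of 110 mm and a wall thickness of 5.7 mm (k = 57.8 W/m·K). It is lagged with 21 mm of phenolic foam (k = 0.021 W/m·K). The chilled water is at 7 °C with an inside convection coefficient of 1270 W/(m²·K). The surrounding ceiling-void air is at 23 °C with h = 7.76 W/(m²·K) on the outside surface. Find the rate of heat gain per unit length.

Cylindrical conduction, so R = ln(r₂/r₁)/(2πkL) per layer, in series:
R_inner film = 1/(h_i·2πr₁L) = 1/(1270×2π×0.055×1) = 0.002279 K/W
R_cast iron pipe wall = ln(60.7/55)/(2π×57.8×1) = 2.715×10^-4 K/W
R_phenolic foam = ln(81.7/60.7)/(2π×0.021×1) = 2.252 K/W
R_outer film = 1/(h_o·2πr_oL) = 1/(7.76×2π×0.0817×1) = 0.251 K/W
R_total = 2.505 K/W
Q = ΔT/R_total = 16/2.505

q′ ≈ 6.39 W/m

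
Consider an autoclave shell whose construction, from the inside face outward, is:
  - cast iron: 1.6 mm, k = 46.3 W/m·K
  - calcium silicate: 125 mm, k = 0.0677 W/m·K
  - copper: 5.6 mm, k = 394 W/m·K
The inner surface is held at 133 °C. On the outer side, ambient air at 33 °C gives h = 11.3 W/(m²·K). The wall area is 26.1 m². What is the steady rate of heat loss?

Q ≈ 1350 W

Thermal resistances in series:
R_cast iron = L/(kA) = 0.0016/(46.3×26.1) = 1.324×10^-6 K/W
R_calcium silicate = L/(kA) = 0.125/(0.0677×26.1) = 0.07074 K/W
R_copper = L/(kA) = 0.0056/(394×26.1) = 5.446×10^-7 K/W
R_outer film = 1/(h_o·A) = 1/(11.3×26.1) = 0.003391 K/W
R_total = 0.07414 K/W
Q = ΔT / R_total = 100 / 0.07414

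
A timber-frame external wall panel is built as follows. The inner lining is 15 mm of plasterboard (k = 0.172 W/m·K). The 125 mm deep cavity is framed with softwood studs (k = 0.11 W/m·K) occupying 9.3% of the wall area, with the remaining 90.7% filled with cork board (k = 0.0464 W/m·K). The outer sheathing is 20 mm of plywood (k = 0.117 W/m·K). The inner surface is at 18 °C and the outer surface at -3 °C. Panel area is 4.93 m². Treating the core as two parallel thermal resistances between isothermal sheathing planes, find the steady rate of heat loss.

Sheathing layers in series; stud and cavity paths in parallel between them.
R_inner = 0.015/(0.172×4.93) = 0.01769 K/W
R_stud  = 0.125/(0.11×0.093×4.93) = 2.478 K/W
R_cav   = 0.125/(0.0464×0.907×4.93) = 0.6025 K/W
1/R_core = 1/R_stud + 1/R_cav → R_core = 0.4847 K/W
R_outer = 0.02/(0.117×4.93) = 0.03467 K/W
R_total = 0.537 K/W
Q = ΔT/R_total = 21/0.537

Q ≈ 39.1 W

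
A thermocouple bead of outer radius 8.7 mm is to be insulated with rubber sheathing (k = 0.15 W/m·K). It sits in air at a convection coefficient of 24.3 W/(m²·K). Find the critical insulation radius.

r_cr ≈ 12.3 mm

For a sphere r_cr = 2k/h = 2×0.15/24.3
r_cr = 12.3 mm; since the bare radius (8.7 mm) is below r_cr, adding a thin layer of insulation will *increase* heat loss.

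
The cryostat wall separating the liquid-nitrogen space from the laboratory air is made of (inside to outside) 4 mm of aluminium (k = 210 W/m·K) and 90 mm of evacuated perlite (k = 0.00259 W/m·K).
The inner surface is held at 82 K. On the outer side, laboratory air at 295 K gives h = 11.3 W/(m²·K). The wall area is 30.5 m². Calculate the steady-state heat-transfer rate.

Thermal resistances in series:
R_aluminium = L/(kA) = 0.004/(210×30.5) = 6.245×10^-7 K/W
R_evacuated perlite = L/(kA) = 0.09/(0.00259×30.5) = 1.139 K/W
R_outer film = 1/(h_o·A) = 1/(11.3×30.5) = 0.002901 K/W
R_total = 1.142 K/W
Q = ΔT / R_total = 213 / 1.142

Q ≈ 186 W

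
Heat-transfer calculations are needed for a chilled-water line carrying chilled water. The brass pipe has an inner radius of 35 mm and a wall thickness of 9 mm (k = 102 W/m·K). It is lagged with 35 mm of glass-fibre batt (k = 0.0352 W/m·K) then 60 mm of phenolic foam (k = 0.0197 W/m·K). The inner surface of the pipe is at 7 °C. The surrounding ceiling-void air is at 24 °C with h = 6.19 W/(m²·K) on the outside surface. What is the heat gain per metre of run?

Radial resistances (cylindrical: R_cond = ln(r_o/r_i)/(2πkL), R_conv = 1/(h·2πrL)):
R_brass pipe wall = ln(44/35)/(2π×102×1) = 3.571×10^-4 K/W
R_glass-fibre batt = ln(79/44)/(2π×0.0352×1) = 2.646 K/W
R_phenolic foam = ln(139/79)/(2π×0.0197×1) = 4.565 K/W
R_outer film = 1/(h_o·2πr_oL) = 1/(6.19×2π×0.139×1) = 0.185 K/W
R_total = 7.396 K/W
Q = ΔT/R_total = 17/7.396

q′ ≈ 2.3 W/m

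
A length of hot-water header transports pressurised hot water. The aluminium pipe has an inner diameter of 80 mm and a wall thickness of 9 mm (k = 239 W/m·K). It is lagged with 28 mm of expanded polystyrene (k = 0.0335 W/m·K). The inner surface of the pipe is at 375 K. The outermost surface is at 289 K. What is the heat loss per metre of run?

Per-layer cylindrical resistances, series-summed:
R_aluminium pipe wall = ln(49/40)/(2π×239×1) = 1.351×10^-4 K/W
R_expanded polystyrene = ln(77/49)/(2π×0.0335×1) = 2.147 K/W
R_total = 2.147 K/W
Q = ΔT/R_total = 86/2.147

q′ ≈ 40 W/m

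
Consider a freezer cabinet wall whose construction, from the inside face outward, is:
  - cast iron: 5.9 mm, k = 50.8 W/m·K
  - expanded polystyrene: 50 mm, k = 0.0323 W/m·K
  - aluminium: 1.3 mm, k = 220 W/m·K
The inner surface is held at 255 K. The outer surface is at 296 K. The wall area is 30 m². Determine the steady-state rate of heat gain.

Treating each layer as a thermal resistance in series:
R_cast iron = L/(kA) = 0.0059/(50.8×30) = 3.871×10^-6 K/W
R_expanded polystyrene = L/(kA) = 0.05/(0.0323×30) = 0.0516 K/W
R_aluminium = L/(kA) = 0.0013/(220×30) = 1.97×10^-7 K/W
R_total = 0.0516 K/W
Q = ΔT / R_total = 41 / 0.0516

Q ≈ 795 W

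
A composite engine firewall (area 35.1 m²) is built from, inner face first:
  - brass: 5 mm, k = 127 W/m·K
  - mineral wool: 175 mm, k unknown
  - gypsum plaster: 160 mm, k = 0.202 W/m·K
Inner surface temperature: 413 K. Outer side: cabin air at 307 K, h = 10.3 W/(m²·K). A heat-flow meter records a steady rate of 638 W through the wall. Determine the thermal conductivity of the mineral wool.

k ≈ 0.0354 W/(m·K)

Model the wall as resistances in series:
R_brass = L/(kA) = 0.005/(127×35.1) = 1.122×10^-6 K/W
R_gypsum plaster = L/(kA) = 0.16/(0.202×35.1) = 0.02257 K/W
R_outer film = 1/(h_o·A) = 1/(10.3×35.1) = 0.002766 K/W
Sum of known resistances R_other = 0.02533 K/W
Total R = ΔT/Q = 106/638 = 0.1661 K/W
R_mineral wool = R_total − R_other = 0.1408 K/W
k = L/(R·A) = 0.175/(0.1408×35.1)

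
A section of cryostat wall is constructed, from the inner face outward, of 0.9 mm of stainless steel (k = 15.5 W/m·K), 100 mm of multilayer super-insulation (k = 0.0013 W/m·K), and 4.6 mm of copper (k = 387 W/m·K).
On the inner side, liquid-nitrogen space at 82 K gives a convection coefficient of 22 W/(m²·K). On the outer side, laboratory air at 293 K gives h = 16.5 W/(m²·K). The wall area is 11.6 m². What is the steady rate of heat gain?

Treating each layer as a thermal resistance in series:
R_inner film = 1/(h_i·A) = 1/(22×11.6) = 0.003918 K/W
R_stainless steel = L/(kA) = 0.0009/(15.5×11.6) = 5.006×10^-6 K/W
R_multilayer super-insulation = L/(kA) = 0.1/(0.0013×11.6) = 6.631 K/W
R_copper = L/(kA) = 0.0046/(387×11.6) = 1.025×10^-6 K/W
R_outer film = 1/(h_o·A) = 1/(16.5×11.6) = 0.005225 K/W
R_total = 6.64 K/W
Q = ΔT / R_total = 211 / 6.64

Q ≈ 31.8 W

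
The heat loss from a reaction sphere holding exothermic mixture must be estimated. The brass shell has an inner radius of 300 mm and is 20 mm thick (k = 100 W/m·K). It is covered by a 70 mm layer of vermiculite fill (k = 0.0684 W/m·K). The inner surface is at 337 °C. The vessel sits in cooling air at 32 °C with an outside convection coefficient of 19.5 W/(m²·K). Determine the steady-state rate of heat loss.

Q ≈ 449 W

Each spherical layer contributes R = (1/r_i − 1/r_o)/(4πk):
R_brass shell = (1/0.3 − 1/0.32)/(4π×100) = 1.658×10^-4 K/W
R_vermiculite fill = (1/0.32 − 1/0.39)/(4π×0.0684) = 0.6526 K/W
R_outer film = 1/(h·4πr_o²) = 1/(19.5×4π×0.39²) = 0.02683 K/W
R_total = 0.6796 K/W
Q = ΔT/R_total = 305/0.6796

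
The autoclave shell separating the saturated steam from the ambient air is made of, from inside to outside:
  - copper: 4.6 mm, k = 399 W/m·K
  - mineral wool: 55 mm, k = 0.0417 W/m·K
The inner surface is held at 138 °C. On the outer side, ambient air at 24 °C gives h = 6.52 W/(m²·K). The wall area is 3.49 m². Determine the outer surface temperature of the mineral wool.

T ≈ 35.9 °C

Treating each layer as a thermal resistance in series:
R_copper = L/(kA) = 0.0046/(399×3.49) = 3.303×10^-6 K/W
R_mineral wool = L/(kA) = 0.055/(0.0417×3.49) = 0.3779 K/W
R_outer film = 1/(h_o·A) = 1/(6.52×3.49) = 0.04395 K/W
R_total = 0.4219 K/W;  Q = ΔT/R_total = 114/0.4219 = 270.2 W
T_interface = T_inner − Q·ΣR(inner→interface) = 138 − 270×0.3779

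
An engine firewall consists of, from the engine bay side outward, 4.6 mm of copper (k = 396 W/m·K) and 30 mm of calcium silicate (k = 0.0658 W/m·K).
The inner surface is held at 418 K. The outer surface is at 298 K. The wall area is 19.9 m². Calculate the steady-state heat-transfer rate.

Q ≈ 5240 W

Treating each layer as a thermal resistance in series:
R_copper = L/(kA) = 0.0046/(396×19.9) = 5.837×10^-7 K/W
R_calcium silicate = L/(kA) = 0.03/(0.0658×19.9) = 0.02291 K/W
R_total = 0.02291 K/W
Q = ΔT / R_total = 120 / 0.02291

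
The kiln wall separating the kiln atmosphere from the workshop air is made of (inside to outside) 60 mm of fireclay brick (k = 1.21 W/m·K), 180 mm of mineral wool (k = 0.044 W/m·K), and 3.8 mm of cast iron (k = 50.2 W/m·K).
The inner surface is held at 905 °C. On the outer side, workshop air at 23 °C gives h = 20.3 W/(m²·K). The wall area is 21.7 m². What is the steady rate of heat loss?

Q ≈ 4570 W

Treating each layer as a thermal resistance in series:
R_fireclay brick = L/(kA) = 0.06/(1.21×21.7) = 0.002285 K/W
R_mineral wool = L/(kA) = 0.18/(0.044×21.7) = 0.1885 K/W
R_cast iron = L/(kA) = 0.0038/(50.2×21.7) = 3.488×10^-6 K/W
R_outer film = 1/(h_o·A) = 1/(20.3×21.7) = 0.00227 K/W
R_total = 0.1931 K/W
Q = ΔT / R_total = 882 / 0.1931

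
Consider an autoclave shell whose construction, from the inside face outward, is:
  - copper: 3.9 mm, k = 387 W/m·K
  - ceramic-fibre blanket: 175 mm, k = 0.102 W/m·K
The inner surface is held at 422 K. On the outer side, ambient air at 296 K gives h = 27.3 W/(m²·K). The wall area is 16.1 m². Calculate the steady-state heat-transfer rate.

Q ≈ 1160 W

Thermal resistances in series:
R_copper = L/(kA) = 0.0039/(387×16.1) = 6.259×10^-7 K/W
R_ceramic-fibre blanket = L/(kA) = 0.175/(0.102×16.1) = 0.1066 K/W
R_outer film = 1/(h_o·A) = 1/(27.3×16.1) = 0.002275 K/W
R_total = 0.1088 K/W
Q = ΔT / R_total = 126 / 0.1088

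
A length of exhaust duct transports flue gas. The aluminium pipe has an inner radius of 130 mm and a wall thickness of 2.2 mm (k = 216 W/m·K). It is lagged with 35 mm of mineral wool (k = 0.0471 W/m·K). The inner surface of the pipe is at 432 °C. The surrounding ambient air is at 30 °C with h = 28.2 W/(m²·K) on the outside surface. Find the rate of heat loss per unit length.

q′ ≈ 486 W/m

Treating each annulus and film as a series resistance:
R_aluminium pipe wall = ln(132.2/130)/(2π×216×1) = 1.237×10^-5 K/W
R_mineral wool = ln(167.2/132.2)/(2π×0.0471×1) = 0.7937 K/W
R_outer film = 1/(h_o·2πr_oL) = 1/(28.2×2π×0.1672×1) = 0.03375 K/W
R_total = 0.8274 K/W
Q = ΔT/R_total = 402/0.8274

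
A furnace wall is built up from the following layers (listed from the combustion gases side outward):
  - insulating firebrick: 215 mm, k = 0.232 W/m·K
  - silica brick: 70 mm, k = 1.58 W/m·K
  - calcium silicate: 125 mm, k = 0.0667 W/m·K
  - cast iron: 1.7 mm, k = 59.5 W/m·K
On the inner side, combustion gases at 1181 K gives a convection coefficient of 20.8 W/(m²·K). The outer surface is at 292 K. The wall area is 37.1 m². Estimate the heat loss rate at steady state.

Q ≈ 11400 W

Thermal resistances in series:
R_inner film = 1/(h_i·A) = 1/(20.8×37.1) = 0.001296 K/W
R_insulating firebrick = L/(kA) = 0.215/(0.232×37.1) = 0.02498 K/W
R_silica brick = L/(kA) = 0.07/(1.58×37.1) = 0.001194 K/W
R_calcium silicate = L/(kA) = 0.125/(0.0667×37.1) = 0.05051 K/W
R_cast iron = L/(kA) = 0.0017/(59.5×37.1) = 7.701×10^-7 K/W
R_total = 0.07798 K/W
Q = ΔT / R_total = 889 / 0.07798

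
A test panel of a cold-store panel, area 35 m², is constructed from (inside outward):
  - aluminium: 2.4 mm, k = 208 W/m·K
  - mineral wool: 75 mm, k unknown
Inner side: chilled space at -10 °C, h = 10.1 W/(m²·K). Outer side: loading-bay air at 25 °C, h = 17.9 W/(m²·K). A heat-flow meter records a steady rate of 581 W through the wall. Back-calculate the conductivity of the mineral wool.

Model the wall as resistances in series:
R_inner film = 1/(h_i·A) = 1/(10.1×35) = 0.002829 K/W
R_aluminium = L/(kA) = 0.0024/(208×35) = 3.297×10^-7 K/W
R_outer film = 1/(h_o·A) = 1/(17.9×35) = 0.001596 K/W
Sum of known resistances R_other = 0.004425 K/W
Total R = ΔT/Q = 35/581 = 0.06024 K/W
R_mineral wool = R_total − R_other = 0.05582 K/W
k = L/(R·A) = 0.075/(0.05582×35)

k ≈ 0.0384 W/(m·K)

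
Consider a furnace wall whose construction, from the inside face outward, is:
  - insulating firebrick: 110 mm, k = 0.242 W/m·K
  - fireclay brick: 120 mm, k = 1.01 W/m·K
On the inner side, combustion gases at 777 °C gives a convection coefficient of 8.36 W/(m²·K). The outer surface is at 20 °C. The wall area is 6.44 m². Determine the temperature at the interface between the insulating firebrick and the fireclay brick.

Series thermal resistances:
R_inner film = 1/(h_i·A) = 1/(8.36×6.44) = 0.01857 K/W
R_insulating firebrick = L/(kA) = 0.11/(0.242×6.44) = 0.07058 K/W
R_fireclay brick = L/(kA) = 0.12/(1.01×6.44) = 0.01845 K/W
R_total = 0.1076 K/W;  Q = ΔT/R_total = 757/0.1076 = 7035 W
T_interface = T_inner − Q·ΣR(inner→interface) = 777 − 7040×0.08916

T ≈ 150 °C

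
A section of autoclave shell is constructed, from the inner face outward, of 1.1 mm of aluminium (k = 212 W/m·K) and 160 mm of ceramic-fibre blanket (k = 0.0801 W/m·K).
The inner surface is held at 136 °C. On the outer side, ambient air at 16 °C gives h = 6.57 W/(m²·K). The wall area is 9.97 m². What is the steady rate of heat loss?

Series thermal resistances:
R_aluminium = L/(kA) = 0.0011/(212×9.97) = 5.204×10^-7 K/W
R_ceramic-fibre blanket = L/(kA) = 0.16/(0.0801×9.97) = 0.2004 K/W
R_outer film = 1/(h_o·A) = 1/(6.57×9.97) = 0.01527 K/W
R_total = 0.2156 K/W
Q = ΔT / R_total = 120 / 0.2156

Q ≈ 557 W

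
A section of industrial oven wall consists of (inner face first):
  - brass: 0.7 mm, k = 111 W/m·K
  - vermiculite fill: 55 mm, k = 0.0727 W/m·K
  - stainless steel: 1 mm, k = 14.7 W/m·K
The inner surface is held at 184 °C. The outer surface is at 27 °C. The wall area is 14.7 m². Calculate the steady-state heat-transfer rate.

Q ≈ 3050 W

Series thermal resistances:
R_brass = L/(kA) = 0.0007/(111×14.7) = 4.29×10^-7 K/W
R_vermiculite fill = L/(kA) = 0.055/(0.0727×14.7) = 0.05146 K/W
R_stainless steel = L/(kA) = 0.001/(14.7×14.7) = 4.628×10^-6 K/W
R_total = 0.05147 K/W
Q = ΔT / R_total = 157 / 0.05147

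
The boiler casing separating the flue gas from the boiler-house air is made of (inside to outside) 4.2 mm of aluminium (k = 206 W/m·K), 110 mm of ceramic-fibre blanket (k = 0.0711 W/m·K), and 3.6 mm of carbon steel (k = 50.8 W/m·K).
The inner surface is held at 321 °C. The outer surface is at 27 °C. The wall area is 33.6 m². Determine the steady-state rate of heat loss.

Q ≈ 6380 W

Using the resistance-network approach (series):
R_aluminium = L/(kA) = 0.0042/(206×33.6) = 6.068×10^-7 K/W
R_ceramic-fibre blanket = L/(kA) = 0.11/(0.0711×33.6) = 0.04605 K/W
R_carbon steel = L/(kA) = 0.0036/(50.8×33.6) = 2.109×10^-6 K/W
R_total = 0.04605 K/W
Q = ΔT / R_total = 294 / 0.04605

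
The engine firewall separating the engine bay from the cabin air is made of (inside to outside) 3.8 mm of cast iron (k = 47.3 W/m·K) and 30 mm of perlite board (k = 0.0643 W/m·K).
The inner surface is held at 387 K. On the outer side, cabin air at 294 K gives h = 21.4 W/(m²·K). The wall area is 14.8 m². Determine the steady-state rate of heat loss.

Q ≈ 2680 W

Using the resistance-network approach (series):
R_cast iron = L/(kA) = 0.0038/(47.3×14.8) = 5.428×10^-6 K/W
R_perlite board = L/(kA) = 0.03/(0.0643×14.8) = 0.03152 K/W
R_outer film = 1/(h_o·A) = 1/(21.4×14.8) = 0.003157 K/W
R_total = 0.03469 K/W
Q = ΔT / R_total = 93 / 0.03469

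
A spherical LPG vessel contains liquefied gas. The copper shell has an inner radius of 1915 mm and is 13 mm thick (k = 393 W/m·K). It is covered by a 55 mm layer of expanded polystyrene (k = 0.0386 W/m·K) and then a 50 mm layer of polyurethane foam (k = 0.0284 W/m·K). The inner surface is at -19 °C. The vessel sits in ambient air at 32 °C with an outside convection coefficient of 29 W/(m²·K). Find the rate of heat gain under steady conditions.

Radial (spherical) resistances in series:
R_copper shell = (1/1.915 − 1/1.928)/(4π×393) = 7.13×10^-7 K/W
R_expanded polystyrene = (1/1.928 − 1/1.983)/(4π×0.0386) = 0.02966 K/W
R_polyurethane foam = (1/1.983 − 1/2.033)/(4π×0.0284) = 0.03475 K/W
R_outer film = 1/(h·4πr_o²) = 1/(29×4π×2.033²) = 6.639×10^-4 K/W
R_total = 0.06507 K/W
Q = ΔT/R_total = 51/0.06507

Q ≈ 784 W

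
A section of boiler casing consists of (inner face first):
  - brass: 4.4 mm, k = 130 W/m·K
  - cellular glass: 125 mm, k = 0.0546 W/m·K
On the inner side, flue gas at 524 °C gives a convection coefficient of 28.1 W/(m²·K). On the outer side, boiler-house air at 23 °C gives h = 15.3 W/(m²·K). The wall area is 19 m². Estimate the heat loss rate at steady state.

Thermal resistances in series:
R_inner film = 1/(h_i·A) = 1/(28.1×19) = 0.001873 K/W
R_brass = L/(kA) = 0.0044/(130×19) = 1.781×10^-6 K/W
R_cellular glass = L/(kA) = 0.125/(0.0546×19) = 0.1205 K/W
R_outer film = 1/(h_o·A) = 1/(15.3×19) = 0.00344 K/W
R_total = 0.1258 K/W
Q = ΔT / R_total = 501 / 0.1258

Q ≈ 3980 W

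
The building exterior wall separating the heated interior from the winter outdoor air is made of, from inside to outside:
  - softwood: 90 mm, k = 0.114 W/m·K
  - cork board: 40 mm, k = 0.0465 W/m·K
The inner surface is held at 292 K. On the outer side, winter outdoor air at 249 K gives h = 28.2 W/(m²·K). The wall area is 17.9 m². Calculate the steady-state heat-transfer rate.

Q ≈ 457 W

Series thermal resistances:
R_softwood = L/(kA) = 0.09/(0.114×17.9) = 0.0441 K/W
R_cork board = L/(kA) = 0.04/(0.0465×17.9) = 0.04806 K/W
R_outer film = 1/(h_o·A) = 1/(28.2×17.9) = 0.001981 K/W
R_total = 0.09414 K/W
Q = ΔT / R_total = 43 / 0.09414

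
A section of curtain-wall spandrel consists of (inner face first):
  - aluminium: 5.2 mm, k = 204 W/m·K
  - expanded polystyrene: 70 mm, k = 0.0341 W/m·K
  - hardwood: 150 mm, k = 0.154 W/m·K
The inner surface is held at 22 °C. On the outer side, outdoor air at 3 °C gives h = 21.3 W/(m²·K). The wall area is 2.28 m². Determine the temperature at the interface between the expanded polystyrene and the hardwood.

Series thermal resistances:
R_aluminium = L/(kA) = 0.0052/(204×2.28) = 1.118×10^-5 K/W
R_expanded polystyrene = L/(kA) = 0.07/(0.0341×2.28) = 0.9003 K/W
R_hardwood = L/(kA) = 0.15/(0.154×2.28) = 0.4272 K/W
R_outer film = 1/(h_o·A) = 1/(21.3×2.28) = 0.02059 K/W
R_total = 1.348 K/W;  Q = ΔT/R_total = 19/1.348 = 14.09 W
T_interface = T_inner − Q·ΣR(inner→interface) = 22 − 14.1×0.9004

T ≈ 9.31 °C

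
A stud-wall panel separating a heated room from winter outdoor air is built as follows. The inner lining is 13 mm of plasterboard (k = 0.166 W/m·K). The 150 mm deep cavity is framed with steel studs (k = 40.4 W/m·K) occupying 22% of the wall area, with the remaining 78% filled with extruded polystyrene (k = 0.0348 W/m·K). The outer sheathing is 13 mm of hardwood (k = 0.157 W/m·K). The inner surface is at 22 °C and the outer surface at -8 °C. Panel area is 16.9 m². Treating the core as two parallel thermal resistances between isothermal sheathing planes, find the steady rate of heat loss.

Sheathing layers in series; stud and cavity paths in parallel between them.
R_inner = 0.013/(0.166×16.9) = 0.004634 K/W
R_stud  = 0.15/(40.4×0.22×16.9) = 9.986×10^-4 K/W
R_cav   = 0.15/(0.0348×0.78×16.9) = 0.327 K/W
1/R_core = 1/R_stud + 1/R_cav → R_core = 9.956×10^-4 K/W
R_outer = 0.013/(0.157×16.9) = 0.0049 K/W
R_total = 0.01053 K/W
Q = ΔT/R_total = 30/0.01053

Q ≈ 2850 W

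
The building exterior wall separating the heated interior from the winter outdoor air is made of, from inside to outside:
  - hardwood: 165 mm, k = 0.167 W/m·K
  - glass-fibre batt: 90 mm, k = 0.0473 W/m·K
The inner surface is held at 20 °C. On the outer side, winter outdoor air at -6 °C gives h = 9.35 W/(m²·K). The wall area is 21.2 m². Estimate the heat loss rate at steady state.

Thermal resistances in series:
R_hardwood = L/(kA) = 0.165/(0.167×21.2) = 0.0466 K/W
R_glass-fibre batt = L/(kA) = 0.09/(0.0473×21.2) = 0.08975 K/W
R_outer film = 1/(h_o·A) = 1/(9.35×21.2) = 0.005045 K/W
R_total = 0.1414 K/W
Q = ΔT / R_total = 26 / 0.1414

Q ≈ 184 W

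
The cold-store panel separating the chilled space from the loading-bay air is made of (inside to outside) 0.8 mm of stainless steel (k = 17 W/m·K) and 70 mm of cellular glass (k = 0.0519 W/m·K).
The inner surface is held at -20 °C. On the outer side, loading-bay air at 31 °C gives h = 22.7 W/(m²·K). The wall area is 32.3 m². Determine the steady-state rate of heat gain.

Q ≈ 1180 W

Using the resistance-network approach (series):
R_stainless steel = L/(kA) = 0.0008/(17×32.3) = 1.457×10^-6 K/W
R_cellular glass = L/(kA) = 0.07/(0.0519×32.3) = 0.04176 K/W
R_outer film = 1/(h_o·A) = 1/(22.7×32.3) = 0.001364 K/W
R_total = 0.04312 K/W
Q = ΔT / R_total = 51 / 0.04312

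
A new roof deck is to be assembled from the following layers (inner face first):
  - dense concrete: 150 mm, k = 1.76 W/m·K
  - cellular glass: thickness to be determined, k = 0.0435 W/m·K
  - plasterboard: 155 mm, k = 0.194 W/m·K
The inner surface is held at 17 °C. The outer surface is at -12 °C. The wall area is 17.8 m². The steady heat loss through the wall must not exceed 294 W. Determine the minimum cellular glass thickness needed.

L ≈ 37.9 mm

Model the wall as resistances in series:
R_dense concrete = L/(kA) = 0.15/(1.76×17.8) = 0.004788 K/W
R_plasterboard = L/(kA) = 0.155/(0.194×17.8) = 0.04489 K/W
Sum of the known resistances R_other = 0.04967 K/W
Required total resistance R_tot = ΔT/Q_allow = 29/294 = 0.09864 K/W
R_cellular glass = R_tot − R_other = 0.04897 K/W
L = R·k·A = 0.04897×0.0435×17.8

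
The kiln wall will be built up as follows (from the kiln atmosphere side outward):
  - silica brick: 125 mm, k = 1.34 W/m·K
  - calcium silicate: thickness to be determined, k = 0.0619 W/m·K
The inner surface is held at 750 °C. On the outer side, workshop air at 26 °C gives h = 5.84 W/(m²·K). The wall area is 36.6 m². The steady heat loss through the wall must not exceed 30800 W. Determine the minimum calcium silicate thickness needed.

L ≈ 36.9 mm

Thermal resistances in series:
R_silica brick = L/(kA) = 0.125/(1.34×36.6) = 0.002549 K/W
R_outer film = 1/(h_o·A) = 1/(5.84×36.6) = 0.004678 K/W
Sum of the known resistances R_other = 0.007227 K/W
Required total resistance R_tot = ΔT/Q_allow = 724/30800 = 0.02351 K/W
R_calcium silicate = R_tot − R_other = 0.01628 K/W
L = R·k·A = 0.01628×0.0619×36.6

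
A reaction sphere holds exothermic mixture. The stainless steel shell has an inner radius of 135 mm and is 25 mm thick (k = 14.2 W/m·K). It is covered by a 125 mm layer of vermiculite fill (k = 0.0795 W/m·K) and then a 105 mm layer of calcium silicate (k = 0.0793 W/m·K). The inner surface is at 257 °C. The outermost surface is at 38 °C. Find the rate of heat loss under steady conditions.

For a spherical shell R = (1/r₁ − 1/r₂)/(4πk); film R = 1/(h·4πr²). In series:
R_stainless steel shell = (1/0.135 − 1/0.16)/(4π×14.2) = 0.006486 K/W
R_vermiculite fill = (1/0.16 − 1/0.285)/(4π×0.0795) = 2.744 K/W
R_calcium silicate = (1/0.285 − 1/0.39)/(4π×0.0793) = 0.948 K/W
R_total = 3.698 K/W
Q = ΔT/R_total = 219/3.698

Q ≈ 59.2 W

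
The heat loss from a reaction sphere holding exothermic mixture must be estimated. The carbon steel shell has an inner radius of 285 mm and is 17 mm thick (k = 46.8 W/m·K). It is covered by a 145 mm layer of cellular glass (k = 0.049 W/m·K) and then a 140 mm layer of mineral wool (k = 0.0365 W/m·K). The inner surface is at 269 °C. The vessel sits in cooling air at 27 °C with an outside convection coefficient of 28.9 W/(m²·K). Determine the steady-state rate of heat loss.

Q ≈ 83 W

Radial (spherical) resistances in series:
R_carbon steel shell = (1/0.285 − 1/0.302)/(4π×46.8) = 3.358×10^-4 K/W
R_cellular glass = (1/0.302 − 1/0.447)/(4π×0.049) = 1.744 K/W
R_mineral wool = (1/0.447 − 1/0.587)/(4π×0.0365) = 1.163 K/W
R_outer film = 1/(h·4πr_o²) = 1/(28.9×4π×0.587²) = 0.007991 K/W
R_total = 2.916 K/W
Q = ΔT/R_total = 242/2.916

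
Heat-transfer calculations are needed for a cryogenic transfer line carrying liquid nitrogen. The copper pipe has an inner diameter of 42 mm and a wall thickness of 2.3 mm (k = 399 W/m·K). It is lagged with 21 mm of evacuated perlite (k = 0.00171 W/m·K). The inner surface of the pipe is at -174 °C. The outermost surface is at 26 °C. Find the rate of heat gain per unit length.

Cylindrical conduction, so R = ln(r₂/r₁)/(2πkL) per layer, in series:
R_copper pipe wall = ln(23.3/21)/(2π×399×1) = 4.146×10^-5 K/W
R_evacuated perlite = ln(44.3/23.3)/(2π×0.00171×1) = 59.8 K/W
R_total = 59.8 K/W
Q = ΔT/R_total = 200/59.8

q′ ≈ 3.34 W/m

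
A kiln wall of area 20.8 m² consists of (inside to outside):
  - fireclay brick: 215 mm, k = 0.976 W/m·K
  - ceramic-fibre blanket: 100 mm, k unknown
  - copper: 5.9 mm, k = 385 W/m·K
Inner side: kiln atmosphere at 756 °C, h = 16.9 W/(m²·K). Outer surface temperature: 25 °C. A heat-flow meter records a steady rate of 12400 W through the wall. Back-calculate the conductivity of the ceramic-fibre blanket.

Using the resistance-network approach (series):
R_inner film = 1/(h_i·A) = 1/(16.9×20.8) = 0.002845 K/W
R_fireclay brick = L/(kA) = 0.215/(0.976×20.8) = 0.01059 K/W
R_copper = L/(kA) = 0.0059/(385×20.8) = 7.368×10^-7 K/W
Sum of known resistances R_other = 0.01344 K/W
Total R = ΔT/Q = 731/12400 = 0.05895 K/W
R_ceramic-fibre blanket = R_total − R_other = 0.04552 K/W
k = L/(R·A) = 0.1/(0.04552×20.8)

k ≈ 0.106 W/(m·K)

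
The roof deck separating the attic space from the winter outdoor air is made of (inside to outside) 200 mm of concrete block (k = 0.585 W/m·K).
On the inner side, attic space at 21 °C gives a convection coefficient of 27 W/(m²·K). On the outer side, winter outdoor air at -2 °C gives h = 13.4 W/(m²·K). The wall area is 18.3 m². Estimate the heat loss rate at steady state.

Q ≈ 928 W

Using the resistance-network approach (series):
R_inner film = 1/(h_i·A) = 1/(27×18.3) = 0.002024 K/W
R_concrete block = L/(kA) = 0.2/(0.585×18.3) = 0.01868 K/W
R_outer film = 1/(h_o·A) = 1/(13.4×18.3) = 0.004078 K/W
R_total = 0.02478 K/W
Q = ΔT / R_total = 23 / 0.02478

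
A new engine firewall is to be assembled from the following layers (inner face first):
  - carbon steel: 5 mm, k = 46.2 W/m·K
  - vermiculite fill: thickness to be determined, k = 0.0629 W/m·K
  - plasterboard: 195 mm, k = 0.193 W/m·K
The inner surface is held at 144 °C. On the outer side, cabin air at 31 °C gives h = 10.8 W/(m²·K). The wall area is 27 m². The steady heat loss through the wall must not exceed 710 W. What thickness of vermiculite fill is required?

Treating each layer as a thermal resistance in series:
R_carbon steel = L/(kA) = 0.005/(46.2×27) = 4.008×10^-6 K/W
R_plasterboard = L/(kA) = 0.195/(0.193×27) = 0.03742 K/W
R_outer film = 1/(h_o·A) = 1/(10.8×27) = 0.003429 K/W
Sum of the known resistances R_other = 0.04085 K/W
Required total resistance R_tot = ΔT/Q_allow = 113/710 = 0.1592 K/W
R_vermiculite fill = R_tot − R_other = 0.1183 K/W
L = R·k·A = 0.1183×0.0629×27

L ≈ 201 mm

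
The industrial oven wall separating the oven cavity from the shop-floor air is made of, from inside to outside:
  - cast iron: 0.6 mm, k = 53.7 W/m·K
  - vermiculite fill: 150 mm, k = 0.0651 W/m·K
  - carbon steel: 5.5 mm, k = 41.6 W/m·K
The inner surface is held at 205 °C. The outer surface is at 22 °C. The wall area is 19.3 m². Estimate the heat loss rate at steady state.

Q ≈ 1530 W

Treating each layer as a thermal resistance in series:
R_cast iron = L/(kA) = 0.0006/(53.7×19.3) = 5.789×10^-7 K/W
R_vermiculite fill = L/(kA) = 0.15/(0.0651×19.3) = 0.1194 K/W
R_carbon steel = L/(kA) = 0.0055/(41.6×19.3) = 6.85×10^-6 K/W
R_total = 0.1194 K/W
Q = ΔT / R_total = 183 / 0.1194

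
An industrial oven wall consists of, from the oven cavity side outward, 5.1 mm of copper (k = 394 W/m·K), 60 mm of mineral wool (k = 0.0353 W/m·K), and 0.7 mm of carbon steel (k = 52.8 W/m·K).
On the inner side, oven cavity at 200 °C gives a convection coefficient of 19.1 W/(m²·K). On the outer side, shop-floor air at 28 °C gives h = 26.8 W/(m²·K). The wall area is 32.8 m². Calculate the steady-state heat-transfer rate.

Using the resistance-network approach (series):
R_inner film = 1/(h_i·A) = 1/(19.1×32.8) = 0.001596 K/W
R_copper = L/(kA) = 0.0051/(394×32.8) = 3.946×10^-7 K/W
R_mineral wool = L/(kA) = 0.06/(0.0353×32.8) = 0.05182 K/W
R_carbon steel = L/(kA) = 0.0007/(52.8×32.8) = 4.042×10^-7 K/W
R_outer film = 1/(h_o·A) = 1/(26.8×32.8) = 0.001138 K/W
R_total = 0.05456 K/W
Q = ΔT / R_total = 172 / 0.05456

Q ≈ 3150 W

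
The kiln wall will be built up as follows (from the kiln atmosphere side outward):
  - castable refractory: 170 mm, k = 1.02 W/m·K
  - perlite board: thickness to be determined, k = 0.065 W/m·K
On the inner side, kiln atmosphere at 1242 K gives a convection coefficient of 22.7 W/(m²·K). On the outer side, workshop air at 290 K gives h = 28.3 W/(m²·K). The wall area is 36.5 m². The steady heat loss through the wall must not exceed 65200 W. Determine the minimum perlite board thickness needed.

Model the wall as resistances in series:
R_inner film = 1/(h_i·A) = 1/(22.7×36.5) = 0.001207 K/W
R_castable refractory = L/(kA) = 0.17/(1.02×36.5) = 0.004566 K/W
R_outer film = 1/(h_o·A) = 1/(28.3×36.5) = 9.681×10^-4 K/W
Sum of the known resistances R_other = 0.006741 K/W
Required total resistance R_tot = ΔT/Q_allow = 952/65200 = 0.0146 K/W
R_perlite board = R_tot − R_other = 0.00786 K/W
L = R·k·A = 0.00786×0.065×36.5

L ≈ 18.6 mm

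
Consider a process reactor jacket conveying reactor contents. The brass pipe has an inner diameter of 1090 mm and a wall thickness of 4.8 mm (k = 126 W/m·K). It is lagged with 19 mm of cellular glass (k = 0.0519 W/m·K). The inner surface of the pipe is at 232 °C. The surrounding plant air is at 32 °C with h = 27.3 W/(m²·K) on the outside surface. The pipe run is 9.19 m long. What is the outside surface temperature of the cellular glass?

Radial resistances (cylindrical: R_cond = ln(r_o/r_i)/(2πkL), R_conv = 1/(h·2πrL)):
R_brass pipe wall = ln(549.8/545)/(2π×126×9.19) = 1.205×10^-6 K/W
R_cellular glass = ln(568.8/549.8)/(2π×0.0519×9.19) = 0.01134 K/W
R_outer film = 1/(h_o·2πr_oL) = 1/(27.3×2π×0.5688×9.19) = 0.001115 K/W
R_total = 0.01245 K/W
Q = ΔT/R_total = 200/0.01245
Q = 16100 W
T_interface = T_inner − Q·ΣR(inner→interface) = 232 − 16100×0.01134

T ≈ 49.9 °C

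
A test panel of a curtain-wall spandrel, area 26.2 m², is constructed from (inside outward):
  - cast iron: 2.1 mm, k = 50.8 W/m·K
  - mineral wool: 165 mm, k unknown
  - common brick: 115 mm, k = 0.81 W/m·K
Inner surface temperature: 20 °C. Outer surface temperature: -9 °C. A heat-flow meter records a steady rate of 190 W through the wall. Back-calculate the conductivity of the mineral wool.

k ≈ 0.0428 W/(m·K)

Model the wall as resistances in series:
R_cast iron = L/(kA) = 0.0021/(50.8×26.2) = 1.578×10^-6 K/W
R_common brick = L/(kA) = 0.115/(0.81×26.2) = 0.005419 K/W
Sum of known resistances R_other = 0.00542 K/W
Total R = ΔT/Q = 29/190 = 0.1526 K/W
R_mineral wool = R_total − R_other = 0.1472 K/W
k = L/(R·A) = 0.165/(0.1472×26.2)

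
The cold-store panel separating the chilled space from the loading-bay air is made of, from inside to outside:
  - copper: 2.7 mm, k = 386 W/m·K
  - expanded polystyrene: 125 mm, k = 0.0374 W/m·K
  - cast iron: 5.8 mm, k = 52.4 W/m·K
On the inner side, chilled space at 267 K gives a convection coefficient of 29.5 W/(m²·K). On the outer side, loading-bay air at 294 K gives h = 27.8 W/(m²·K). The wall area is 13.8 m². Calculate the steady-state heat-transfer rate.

Q ≈ 109 W

Treating each layer as a thermal resistance in series:
R_inner film = 1/(h_i·A) = 1/(29.5×13.8) = 0.002456 K/W
R_copper = L/(kA) = 0.0027/(386×13.8) = 5.069×10^-7 K/W
R_expanded polystyrene = L/(kA) = 0.125/(0.0374×13.8) = 0.2422 K/W
R_cast iron = L/(kA) = 0.0058/(52.4×13.8) = 8.021×10^-6 K/W
R_outer film = 1/(h_o·A) = 1/(27.8×13.8) = 0.002607 K/W
R_total = 0.2473 K/W
Q = ΔT / R_total = 27 / 0.2473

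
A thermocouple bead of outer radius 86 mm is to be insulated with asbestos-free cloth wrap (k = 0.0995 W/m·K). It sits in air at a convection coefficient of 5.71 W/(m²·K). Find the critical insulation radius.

r_cr ≈ 34.9 mm

For a sphere r_cr = 2k/h = 2×0.0995/5.71
r_cr = 34.9 mm; since the bare radius (86 mm) is above r_cr, any added insulation will reduce heat loss.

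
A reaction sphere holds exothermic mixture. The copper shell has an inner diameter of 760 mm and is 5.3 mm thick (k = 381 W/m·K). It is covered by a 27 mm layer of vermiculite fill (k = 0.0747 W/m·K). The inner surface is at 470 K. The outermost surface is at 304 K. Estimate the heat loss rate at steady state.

Q ≈ 917 W

Radial (spherical) resistances in series:
R_copper shell = (1/0.38 − 1/0.3853)/(4π×381) = 7.561×10^-6 K/W
R_vermiculite fill = (1/0.3853 − 1/0.4123)/(4π×0.0747) = 0.1811 K/W
R_total = 0.1811 K/W
Q = ΔT/R_total = 166/0.1811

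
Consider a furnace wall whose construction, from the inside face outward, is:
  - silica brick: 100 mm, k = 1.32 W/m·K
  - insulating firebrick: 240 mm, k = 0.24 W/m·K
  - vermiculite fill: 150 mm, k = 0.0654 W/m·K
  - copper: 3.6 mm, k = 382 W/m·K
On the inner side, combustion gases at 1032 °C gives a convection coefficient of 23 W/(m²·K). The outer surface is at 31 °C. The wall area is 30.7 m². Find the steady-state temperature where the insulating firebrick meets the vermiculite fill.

Thermal resistances in series:
R_inner film = 1/(h_i·A) = 1/(23×30.7) = 0.001416 K/W
R_silica brick = L/(kA) = 0.1/(1.32×30.7) = 0.002468 K/W
R_insulating firebrick = L/(kA) = 0.24/(0.24×30.7) = 0.03257 K/W
R_vermiculite fill = L/(kA) = 0.15/(0.0654×30.7) = 0.07471 K/W
R_copper = L/(kA) = 0.0036/(382×30.7) = 3.07×10^-7 K/W
R_total = 0.1112 K/W;  Q = ΔT/R_total = 1001/0.1112 = 9004 W
T_interface = T_inner − Q·ΣR(inner→interface) = 1032 − 9000×0.03646

T ≈ 704 °C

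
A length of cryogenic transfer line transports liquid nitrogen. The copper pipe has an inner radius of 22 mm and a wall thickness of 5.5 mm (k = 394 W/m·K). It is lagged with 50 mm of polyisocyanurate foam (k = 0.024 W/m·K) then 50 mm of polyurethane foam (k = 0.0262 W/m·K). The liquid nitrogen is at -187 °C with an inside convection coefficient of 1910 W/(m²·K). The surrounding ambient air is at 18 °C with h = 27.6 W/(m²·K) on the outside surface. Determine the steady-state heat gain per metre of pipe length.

q′ ≈ 20.6 W/m

Per-layer cylindrical resistances, series-summed:
R_inner film = 1/(h_i·2πr₁L) = 1/(1910×2π×0.022×1) = 0.003788 K/W
R_copper pipe wall = ln(27.5/22)/(2π×394×1) = 9.014×10^-5 K/W
R_polyisocyanurate foam = ln(77.5/27.5)/(2π×0.024×1) = 6.871 K/W
R_polyurethane foam = ln(127.5/77.5)/(2π×0.0262×1) = 3.024 K/W
R_outer film = 1/(h_o·2πr_oL) = 1/(27.6×2π×0.1275×1) = 0.04523 K/W
R_total = 9.944 K/W
Q = ΔT/R_total = 205/9.944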